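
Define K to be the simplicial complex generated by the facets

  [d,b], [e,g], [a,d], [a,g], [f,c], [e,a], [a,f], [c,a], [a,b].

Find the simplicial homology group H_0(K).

H_0 = Z.

Take the total order a < b < c < d < e < f < g on the vertex set. Then K (dimension 1) consists of the simplices:

  0-simplices (7): a, b, c, d, e, f, g
  1-simplices (9): ab, ac, ad, ae, af, ag, bd, cf, eg

Hence C_0 ≅ Z^7, C_1 ≅ Z^9.

Boundary ∂_1: C_1 → C_0 is given by ∂[p,q] = [q] − [p]. For instance
  ∂eg = g − e.
The resulting 7×9 matrix has rank 6, and its Smith normal form has invariant factors (1,1,1,1,1,1).

From H_k ≅ ker(∂_k) / im(∂_{k+1}) we obtain:

  H_0: rank C_0 − rank ∂_1 = 7 − 6 = 1, and the invariant factors of ∂_1 are all 1, so H_0 = Z.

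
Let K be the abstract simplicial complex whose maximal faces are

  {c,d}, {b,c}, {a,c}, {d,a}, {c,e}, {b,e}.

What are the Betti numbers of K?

K has 5 vertices, 6 edges.
rank ∂_0 = 0, rank ∂_1 = 4 ⇒ b_0 = 5 − 0 − 4 = 1; all invariant factors of ∂_1 are 1 so no torsion. So H_0 = Z.
rank ∂_1 = 4, rank ∂_2 = 0 ⇒ b_1 = 6 − 4 − 0 = 2. So H_1 = Z^2.

b_0 = 1, b_1 = 2.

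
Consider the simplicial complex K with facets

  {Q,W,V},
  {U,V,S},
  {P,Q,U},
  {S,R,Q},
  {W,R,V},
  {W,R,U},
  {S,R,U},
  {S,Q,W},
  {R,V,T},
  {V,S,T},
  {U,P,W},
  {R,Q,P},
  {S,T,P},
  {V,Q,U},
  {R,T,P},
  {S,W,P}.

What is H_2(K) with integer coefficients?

H_2 = Z.

Take the total order P < Q < R < S < T < U < V < W on the vertex set. Then K (dimension 2) consists of the simplices:

  0-simplices (8): P, Q, R, S, T, U, V, W
  1-simplices (24): PQ, PR, PS, PT, PU, PW, QR, QS, QU, QV, QW, RS, RT, RU, RV, RW, ST, SU, SV, SW, TV, UV, UW, VW
  2-simplices (16): PQR, PQU, PRT, PST, PSW, PUW, QRS, QSW, QUV, QVW, RSU, RTV, RUW, RVW, STV, SUV

so the chain groups are C_0 ≅ Z^8, C_1 ≅ Z^24, C_2 ≅ Z^16.

∂_1: C_1 → C_0 sends each edge [p,q] (with p < q) to q − p. For instance
  ∂QS = S − Q.
As a 8×24 matrix over Z this has rank 7, with invariant factors (1,1,1,1,1,1,1).

The boundary map ∂_2: C_2 → C_1 acts by ∂[p,q,r] = [q,r] − [p,r] + [p,q]. For instance
  ∂PQU = QU − PU + PQ,
  ∂QVW = VW − QW + QV.
This gives a 24×16 integer matrix of rank 15; reducing to Smith normal form yields diagonal entries (1,1,1,1,1,1,1,1,1,1,1,1,1,1,1).

Now H_k = ker ∂_k / im ∂_{k+1}, so:

  H_2: rank ker ∂_2 − rank ∂_3 = (16 − 15) − 0 = 1, and there is no ∂_3, so H_2 = Z.

(K is a triangulation of the torus T^2.)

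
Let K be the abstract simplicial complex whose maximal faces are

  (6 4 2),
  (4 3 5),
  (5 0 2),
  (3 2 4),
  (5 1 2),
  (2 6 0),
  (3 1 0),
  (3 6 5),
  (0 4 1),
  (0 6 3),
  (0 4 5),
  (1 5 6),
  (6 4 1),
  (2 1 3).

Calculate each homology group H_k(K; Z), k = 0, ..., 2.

H_0 = Z,  H_1 = Z^2,  H_2 = Z.

Fix the vertex order 0 < 1 < 2 < 3 < 4 < 5 < 6 and write every simplex with vertices in increasing order. Then dim K = 2 and the simplices of K are:

  0-simplices (7): [0], [1], [2], [3], [4], [5], [6]
  1-simplices (21): [0,1], [0,2], [0,3], [0,4], [0,5], [0,6], [1,2], [1,3], [1,4], [1,5], [1,6], [2,3], [2,4], [2,5], [2,6], [3,4], [3,5], [3,6], [4,5], [4,6], [5,6]
  2-simplices (14): [0,1,3], [0,1,4], [0,2,5], [0,2,6], [0,3,6], [0,4,5], [1,2,3], [1,2,5], [1,4,6], [1,5,6], [2,3,4], [2,4,6], [3,4,5], [3,5,6]

giving chain groups C_0 ≅ Z^7, C_1 ≅ Z^21, C_2 ≅ Z^14.

∂_1: C_1 → C_0 sends each edge [p,q] (with p < q) to q − p.
The resulting 7×21 matrix has rank 6, and its Smith normal form has invariant factors (1,1,1,1,1,1).

Boundary ∂_2: C_2 → C_1 sends each 2-simplex [p,q,r] to [q,r] − [p,r] + [p,q]. For instance
  ∂[3,4,5] = [4,5] − [3,5] + [3,4],
  ∂[0,3,6] = [3,6] − [0,6] + [0,3].
This gives a 21×14 integer matrix of rank 13; reducing to Smith normal form yields diagonal entries (1,1,1,1,1,1,1,1,1,1,1,1,1).

Computing H_k = (kernel of ∂_k) / (image of ∂_{k+1}):

  H_0: rank C_0 − rank ∂_1 = 7 − 6 = 1, and the invariant factors of ∂_1 are all 1, so H_0 ≅ Z.
  H_1: rank ker ∂_1 − rank ∂_2 = (21 − 6) − 13 = 2, and the invariant factors of ∂_2 are all 1, so H_1 ≅ Z^2.
  H_2: rank ker ∂_2 − rank ∂_3 = (14 − 13) − 0 = 1, and there is no ∂_3, so H_2 ≅ Z.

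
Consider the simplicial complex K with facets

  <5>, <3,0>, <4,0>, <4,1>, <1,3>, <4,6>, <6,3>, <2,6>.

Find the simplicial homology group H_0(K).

Order the vertices as 0 < 1 < 2 < 3 < 4 < 5 < 6. Listing each simplex with vertices in this order, K has dimension 1 with simplices:

  0-simplices (7): [0], [1], [2], [3], [4], [5], [6]
  1-simplices (7): [0,3], [0,4], [1,3], [1,4], [2,6], [3,6], [4,6]

Hence C_0 ≅ Z^7, C_1 ≅ Z^7.

The boundary map ∂_1: C_1 → C_0 is given by ∂[p,q] = [q] − [p]. For instance
  ∂[4,6] = [6] − [4].
The resulting 7×7 matrix has rank 5, and its Smith normal form has invariant factors (1,1,1,1,1).

Reading off H_k = ker ∂_k / im ∂_{k+1}:

  H_0: rank C_0 − rank ∂_1 = 7 − 5 = 2, and the invariant factors of ∂_1 are all 1, so H_0 = Z^2.

H_0 ≅ Z^2.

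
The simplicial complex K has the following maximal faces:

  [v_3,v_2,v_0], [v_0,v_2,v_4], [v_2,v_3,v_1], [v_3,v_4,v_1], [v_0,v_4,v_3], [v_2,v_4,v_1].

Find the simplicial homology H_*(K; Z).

H_0 = Z,  H_1 = 0,  H_2 = Z.

We work with the vertex ordering v_0 < v_1 < v_2 < v_3 < v_4. The simplices of K, each written with vertices in increasing order, are:

  0-simplices (5): [v_0], [v_1], [v_2], [v_3], [v_4]
  1-simplices (9): [v_0,v_2], [v_0,v_3], [v_0,v_4], [v_1,v_2], [v_1,v_3], [v_1,v_4], [v_2,v_3], [v_2,v_4], [v_3,v_4]
  2-simplices (6): [v_0,v_2,v_3], [v_0,v_2,v_4], [v_0,v_3,v_4], [v_1,v_2,v_3], [v_1,v_2,v_4], [v_1,v_3,v_4]

giving chain groups C_0 ≅ Z^5, C_1 ≅ Z^9, C_2 ≅ Z^6.

∂_1: C_1 → C_0 sends each edge [p,q] (with p < q) to q − p.
The 5×9 boundary matrix has rank 4 and Smith normal form diag(1,1,1,1).

The boundary map ∂_2: C_2 → C_1 sends each 2-simplex [p,q,r] to [q,r] − [p,r] + [p,q]. For instance
  ∂[v_0,v_3,v_4] = [v_3,v_4] − [v_0,v_4] + [v_0,v_3],
  ∂[v_0,v_2,v_4] = [v_2,v_4] − [v_0,v_4] + [v_0,v_2].
As a 9×6 matrix over Z this has rank 5, with invariant factors (1,1,1,1,1).

Reading off H_k = ker ∂_k / im ∂_{k+1}:

  H_0: rank C_0 − rank ∂_1 = 5 − 4 = 1, and the invariant factors of ∂_1 are all 1, so H_0 ≅ Z.
  H_1: rank ker ∂_1 − rank ∂_2 = (9 − 4) − 5 = 0, and the invariant factors of ∂_2 are all 1, so H_1 ≅ 0.
  H_2: rank ker ∂_2 − rank ∂_3 = (6 − 5) − 0 = 1, and there is no ∂_3, so H_2 ≅ Z.

As a check, the Euler characteristic is 5 − 9 + 6 = 2, which agrees with 1 − 0 + 1 = 2.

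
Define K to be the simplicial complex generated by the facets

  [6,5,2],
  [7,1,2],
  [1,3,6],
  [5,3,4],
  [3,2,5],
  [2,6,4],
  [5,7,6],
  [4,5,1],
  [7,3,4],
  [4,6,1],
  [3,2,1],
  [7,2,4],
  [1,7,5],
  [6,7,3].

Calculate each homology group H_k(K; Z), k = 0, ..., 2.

H_0 = Z,  H_1 = Z^2,  H_2 = Z.

We work with the vertex ordering 1 < 2 < 3 < 4 < 5 < 6 < 7. The simplices of K, each written with vertices in increasing order, are:

  0-simplices (7): [1], [2], [3], [4], [5], [6], [7]
  1-simplices (21): [1,2], [1,3], [1,4], [1,5], [1,6], [1,7], [2,3], [2,4], [2,5], [2,6], [2,7], [3,4], [3,5], [3,6], [3,7], [4,5], [4,6], [4,7], [5,6], [5,7], [6,7]
  2-simplices (14): [1,2,3], [1,2,7], [1,3,6], [1,4,5], [1,4,6], [1,5,7], [2,3,5], [2,4,6], [2,4,7], [2,5,6], [3,4,5], [3,4,7], [3,6,7], [5,6,7]

Hence C_0 ≅ Z^7, C_1 ≅ Z^21, C_2 ≅ Z^14.

The boundary map ∂_1: C_1 → C_0 is given by ∂[p,q] = [q] − [p]. For instance
  ∂[5,7] = [7] − [5].
The resulting 7×21 matrix has rank 6, and its Smith normal form has invariant factors (1,1,1,1,1,1).

∂_2: C_2 → C_1 acts by ∂[p,q,r] = [q,r] − [p,r] + [p,q]. For instance
  ∂[2,4,6] = [4,6] − [2,6] + [2,4],
  ∂[5,6,7] = [6,7] − [5,7] + [5,6].
The resulting 21×14 matrix has rank 13, and its Smith normal form has invariant factors (1,1,1,1,1,1,1,1,1,1,1,1,1).

Now H_k = ker ∂_k / im ∂_{k+1}, so:

  H_0: rank C_0 − rank ∂_1 = 7 − 6 = 1, and the invariant factors of ∂_1 are all 1, so H_0 = Z.
  H_1: rank ker ∂_1 − rank ∂_2 = (21 − 6) − 13 = 2, and the invariant factors of ∂_2 are all 1, so H_1 = Z^2.
  H_2: rank ker ∂_2 − rank ∂_3 = (14 − 13) − 0 = 1, and there is no ∂_3, so H_2 = Z.

As a check, the Euler characteristic is 7 − 21 + 14 = 0, which agrees with 1 − 2 + 1 = 0.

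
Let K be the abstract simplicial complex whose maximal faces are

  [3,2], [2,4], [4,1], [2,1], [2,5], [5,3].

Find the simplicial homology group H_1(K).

We work with the vertex ordering 1 < 2 < 3 < 4 < 5. The simplices of K, each written with vertices in increasing order, are:

  0-simplices (5): [1], [2], [3], [4], [5]
  1-simplices (6): [1,2], [1,4], [2,3], [2,4], [2,5], [3,5]

Hence C_0 ≅ Z^5, C_1 ≅ Z^6.

The boundary map ∂_1: C_1 → C_0 is given by ∂[p,q] = [q] − [p].
The resulting 5×6 matrix has rank 4, and its Smith normal form has invariant factors (1,1,1,1).

Now H_k = ker ∂_k / im ∂_{k+1}, so:

  H_1: rank ker ∂_1 − rank ∂_2 = (6 − 4) − 0 = 2, and there is no ∂_2, so H_1 = Z^2.

H_1 ≅ Z^2.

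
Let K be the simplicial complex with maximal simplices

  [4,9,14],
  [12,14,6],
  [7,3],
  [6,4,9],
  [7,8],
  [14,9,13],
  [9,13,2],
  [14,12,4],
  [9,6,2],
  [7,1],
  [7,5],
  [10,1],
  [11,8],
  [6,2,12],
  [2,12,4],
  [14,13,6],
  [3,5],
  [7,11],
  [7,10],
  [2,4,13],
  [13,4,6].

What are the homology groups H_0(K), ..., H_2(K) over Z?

Take the total order 1 < 2 < 3 < 4 < 5 < 6 < 7 < 8 < 9 < 10 < 11 < 12 < 13 < 14 on the vertex set. Then K (dimension 2) consists of the simplices:

  0-simplices (14): [1], [2], [3], [4], [5], [6], [7], [8], [9], [10], [11], [12], [13], [14]
  1-simplices (27): (27 of them)
  2-simplices (12): [2,4,12], [2,4,13], [2,6,9], [2,6,12], [2,9,13], [4,6,9], [4,6,13], [4,9,14], [4,12,14], [6,12,14], [6,13,14], [9,13,14]

so the chain groups are C_0 ≅ Z^14, C_1 ≅ Z^27, C_2 ≅ Z^12.

Boundary ∂_1: C_1 → C_0 maps an edge to its endpoints' difference, ∂[p,q] = q − p.
The 14×27 boundary matrix has rank 12 and Smith normal form diag(1,1,1,1,1,1,1,1,1,1,1,1).

The boundary map ∂_2: C_2 → C_1 sends each 2-simplex [p,q,r] to [q,r] − [p,r] + [p,q]. For instance
  ∂[9,13,14] = [13,14] − [9,14] + [9,13],
  ∂[2,4,13] = [4,13] − [2,13] + [2,4].
The 27×12 boundary matrix has rank 12 and Smith normal form diag(1,1,1,1,1,1,1,1,1,1,1,2).

Computing H_k = (kernel of ∂_k) / (image of ∂_{k+1}):

  H_0: rank C_0 − rank ∂_1 = 14 − 12 = 2, and the invariant factors of ∂_1 are all 1, so H_0 ≅ Z^2.
  H_1: rank ker ∂_1 − rank ∂_2 = (27 − 12) − 12 = 3, and ∂_2 has invariant factor 2 > 1, so H_1 ≅ Z^3 ⊕ Z/2Z.
  H_2: rank ker ∂_2 − rank ∂_3 = (12 − 12) − 0 = 0, and there is no ∂_3, so H_2 ≅ 0.

H_0 ≅ Z^2,  H_1 ≅ Z^3 ⊕ Z/2Z,  H_2 = 0.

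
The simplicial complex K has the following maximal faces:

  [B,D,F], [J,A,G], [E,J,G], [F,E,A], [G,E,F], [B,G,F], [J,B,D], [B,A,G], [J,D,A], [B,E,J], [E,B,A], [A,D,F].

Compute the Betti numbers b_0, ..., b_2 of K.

b_0 = 1, b_1 = 0, b_2 = 0.

Take the total order A < B < D < E < F < G < J on the vertex set. Then K (dimension 2) consists of the simplices:

  0-simplices (7): A, B, D, E, F, G, J
  1-simplices (18): AB, AD, AE, AF, AG, AJ, BD, BE, BF, BG, BJ, DF, DJ, EF, EG, EJ, FG, GJ
  2-simplices (12): ABE, ABG, ADF, ADJ, AEF, AGJ, BDF, BDJ, BEJ, BFG, EFG, EGJ

Hence C_0 ≅ Z^7, C_1 ≅ Z^18, C_2 ≅ Z^12.

Boundary ∂_1: C_1 → C_0 maps an edge to its endpoints' difference, ∂[p,q] = q − p.
The 7×18 boundary matrix has rank 6 and Smith normal form diag(1,1,1,1,1,1).

Boundary ∂_2: C_2 → C_1 sends each 2-simplex [p,q,r] to [q,r] − [p,r] + [p,q]. For instance
  ∂ADJ = DJ − AJ + AD,
  ∂AEF = EF − AF + AE.
The 18×12 boundary matrix has rank 12 and Smith normal form diag(1,1,1,1,1,1,1,1,1,1,1,2).

Reading off H_k = ker ∂_k / im ∂_{k+1}:

  H_0: rank C_0 − rank ∂_1 = 7 − 6 = 1, and the invariant factors of ∂_1 are all 1, so H_0 = Z.
  H_1: rank ker ∂_1 − rank ∂_2 = (18 − 6) − 12 = 0, and ∂_2 has invariant factor 2 > 1, so H_1 = Z/2Z.
  H_2: rank ker ∂_2 − rank ∂_3 = (12 − 12) − 0 = 0, and there is no ∂_3, so H_2 = 0.

Hence the Betti numbers are b_0 = 1, b_1 = 0, b_2 = 0.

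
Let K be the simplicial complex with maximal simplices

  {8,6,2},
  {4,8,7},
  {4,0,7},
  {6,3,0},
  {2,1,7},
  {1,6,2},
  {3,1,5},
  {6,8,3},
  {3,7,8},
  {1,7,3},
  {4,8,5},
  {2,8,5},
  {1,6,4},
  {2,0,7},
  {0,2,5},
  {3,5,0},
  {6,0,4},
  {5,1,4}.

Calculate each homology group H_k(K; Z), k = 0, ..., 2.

H_0 ≅ Z,  H_1 ≅ Z^2,  H_2 ≅ Z.

K has 9 vertices, 27 edges, 18 triangles.
rank ∂_0 = 0, rank ∂_1 = 8 ⇒ b_0 = 9 − 0 − 8 = 1; all invariant factors of ∂_1 are 1 so no torsion. So H_0 ≅ Z.
rank ∂_1 = 8, rank ∂_2 = 17 ⇒ b_1 = 27 − 8 − 17 = 2; all invariant factors of ∂_2 are 1 so no torsion. So H_1 ≅ Z^2.
rank ∂_2 = 17, rank ∂_3 = 0 ⇒ b_2 = 18 − 17 − 0 = 1. So H_2 ≅ Z.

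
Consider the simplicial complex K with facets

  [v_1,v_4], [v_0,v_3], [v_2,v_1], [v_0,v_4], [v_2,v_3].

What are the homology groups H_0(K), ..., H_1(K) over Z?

Take the total order v_0 < v_1 < v_2 < v_3 < v_4 on the vertex set. Then K (dimension 1) consists of the simplices:

  0-simplices (5): [v_0], [v_1], [v_2], [v_3], [v_4]
  1-simplices (5): [v_0,v_3], [v_0,v_4], [v_1,v_2], [v_1,v_4], [v_2,v_3]

so the chain groups are C_0 ≅ Z^5, C_1 ≅ Z^5.

∂_1: C_1 → C_0 sends each edge [p,q] (with p < q) to q − p.
The 5×5 boundary matrix has rank 4 and Smith normal form diag(1,1,1,1).

Reading off H_k = ker ∂_k / im ∂_{k+1}:

  H_0: rank C_0 − rank ∂_1 = 5 − 4 = 1, and the invariant factors of ∂_1 are all 1, so H_0 = Z.
  H_1: rank ker ∂_1 − rank ∂_2 = (5 − 4) − 0 = 1, and there is no ∂_2, so H_1 = Z.

As a check, the Euler characteristic is 5 − 5 = 0, which agrees with 1 − 1 = 0.

H_0 ≅ Z,  H_1 ≅ Z.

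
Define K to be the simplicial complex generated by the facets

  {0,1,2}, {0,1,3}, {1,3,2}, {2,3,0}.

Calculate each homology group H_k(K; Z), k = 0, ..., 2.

Order the vertices as 0 < 1 < 2 < 3. Listing each simplex with vertices in this order, K has dimension 2 with simplices:

  0-simplices (4): [0], [1], [2], [3]
  1-simplices (6): [0,1], [0,2], [0,3], [1,2], [1,3], [2,3]
  2-simplices (4): [0,1,2], [0,1,3], [0,2,3], [1,2,3]

Hence C_0 ≅ Z^4, C_1 ≅ Z^6, C_2 ≅ Z^4.

The boundary map ∂_1: C_1 → C_0 sends each edge [p,q] (with p < q) to q − p. For instance
  ∂[2,3] = [3] − [2].
The 4×6 boundary matrix has rank 3 and Smith normal form diag(1,1,1).

∂_2: C_2 → C_1 maps a triangle to the signed sum of its edges. For instance
  ∂[0,1,3] = [1,3] − [0,3] + [0,1],
  ∂[0,2,3] = [2,3] − [0,3] + [0,2].
This gives a 6×4 integer matrix of rank 3; reducing to Smith normal form yields diagonal entries (1,1,1).

Now H_k = ker ∂_k / im ∂_{k+1}, so:

  H_0: rank C_0 − rank ∂_1 = 4 − 3 = 1, and the invariant factors of ∂_1 are all 1, so H_0 ≅ Z.
  H_1: rank ker ∂_1 − rank ∂_2 = (6 − 3) − 3 = 0, and the invariant factors of ∂_2 are all 1, so H_1 ≅ 0.
  H_2: rank ker ∂_2 − rank ∂_3 = (4 − 3) − 0 = 1, and there is no ∂_3, so H_2 ≅ Z.

H_0 ≅ Z,  H_1 = 0,  H_2 ≅ Z.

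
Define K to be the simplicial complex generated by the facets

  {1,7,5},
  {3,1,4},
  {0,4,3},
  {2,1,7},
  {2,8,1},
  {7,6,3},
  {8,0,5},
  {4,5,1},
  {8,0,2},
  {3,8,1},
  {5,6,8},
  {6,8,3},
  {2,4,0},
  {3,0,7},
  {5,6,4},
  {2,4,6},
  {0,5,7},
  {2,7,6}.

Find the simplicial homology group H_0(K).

H_0 ≅ Z.

Take the total order 0 < 1 < 2 < 3 < 4 < 5 < 6 < 7 < 8 on the vertex set. Then K (dimension 2) consists of the simplices:

  0-simplices (9): [0], [1], [2], [3], [4], [5], [6], [7], [8]
  1-simplices (27): (27 of them)
  2-simplices (18): [0,2,4], [0,2,8], [0,3,4], [0,3,7], [0,5,7], [0,5,8], [1,2,7], [1,2,8], [1,3,4], [1,3,8], [1,4,5], [1,5,7], [2,4,6], [2,6,7], [3,6,7], [3,6,8], [4,5,6], [5,6,8]

so the chain groups are C_0 ≅ Z^9, C_1 ≅ Z^27, C_2 ≅ Z^18.

∂_1: C_1 → C_0 is given by ∂[p,q] = [q] − [p]. For instance
  ∂[1,5] = [5] − [1].
This gives a 9×27 integer matrix of rank 8; reducing to Smith normal form yields diagonal entries (1,1,1,1,1,1,1,1).

Boundary ∂_2: C_2 → C_1 sends each 2-simplex [p,q,r] to [q,r] − [p,r] + [p,q]. For instance
  ∂[0,2,8] = [2,8] − [0,8] + [0,2],
  ∂[0,5,8] = [5,8] − [0,8] + [0,5].
This gives a 27×18 integer matrix of rank 17; reducing to Smith normal form yields diagonal entries (1,1,1,1,1,1,1,1,1,1,1,1,1,1,1,1,1).

Computing H_k = (kernel of ∂_k) / (image of ∂_{k+1}):

  H_0: rank C_0 − rank ∂_1 = 9 − 8 = 1, and the invariant factors of ∂_1 are all 1, so H_0 = Z.

(K is a triangulation of the torus T^2.)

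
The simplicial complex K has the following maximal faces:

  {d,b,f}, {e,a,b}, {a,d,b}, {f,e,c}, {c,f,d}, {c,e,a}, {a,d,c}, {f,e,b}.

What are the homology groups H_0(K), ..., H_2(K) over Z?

H_0 = Z,  H_1 = 0,  H_2 = Z.

Take the total order a < b < c < d < e < f on the vertex set. Then K (dimension 2) consists of the simplices:

  0-simplices (6): a, b, c, d, e, f
  1-simplices (12): ab, ac, ad, ae, bd, be, bf, cd, ce, cf, df, ef
  2-simplices (8): abd, abe, acd, ace, bdf, bef, cdf, cef

Hence C_0 ≅ Z^6, C_1 ≅ Z^12, C_2 ≅ Z^8.

Boundary ∂_1: C_1 → C_0 sends each edge [p,q] (with p < q) to q − p. For instance
  ∂cf = f − c.
This gives a 6×12 integer matrix of rank 5; reducing to Smith normal form yields diagonal entries (1,1,1,1,1).

∂_2: C_2 → C_1 maps a triangle to the signed sum of its edges. For instance
  ∂ace = ce − ae + ac,
  ∂bdf = df − bf + bd.
The 12×8 boundary matrix has rank 7 and Smith normal form diag(1,1,1,1,1,1,1).

Now H_k = ker ∂_k / im ∂_{k+1}, so:

  H_0: rank C_0 − rank ∂_1 = 6 − 5 = 1, and the invariant factors of ∂_1 are all 1, so H_0 ≅ Z.
  H_1: rank ker ∂_1 − rank ∂_2 = (12 − 5) − 7 = 0, and the invariant factors of ∂_2 are all 1, so H_1 ≅ 0.
  H_2: rank ker ∂_2 − rank ∂_3 = (8 − 7) − 0 = 1, and there is no ∂_3, so H_2 ≅ Z.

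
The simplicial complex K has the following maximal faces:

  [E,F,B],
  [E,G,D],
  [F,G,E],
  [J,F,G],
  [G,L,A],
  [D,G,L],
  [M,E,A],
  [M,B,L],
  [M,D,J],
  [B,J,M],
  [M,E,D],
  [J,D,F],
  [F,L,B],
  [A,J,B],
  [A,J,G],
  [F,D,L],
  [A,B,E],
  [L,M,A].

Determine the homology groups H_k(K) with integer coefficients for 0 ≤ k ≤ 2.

Fix the vertex order A < B < D < E < F < G < J < L < M and write every simplex with vertices in increasing order. Then dim K = 2 and the simplices of K are:

  0-simplices (9): A, B, D, E, F, G, J, L, M
  1-simplices (27): AB, AE, AG, AJ, AL, AM, BE, BF, BJ, BL, BM, DE, DF, DG, DJ, DL, DM, EF, EG, EM, FG, FJ, FL, GJ, GL, JM, LM
  2-simplices (18): ABE, ABJ, AEM, AGJ, AGL, ALM, BEF, BFL, BJM, BLM, DEG, DEM, DFJ, DFL, DGL, DJM, EFG, FGJ

so the chain groups are C_0 ≅ Z^9, C_1 ≅ Z^27, C_2 ≅ Z^18.

∂_1: C_1 → C_0 maps an edge to its endpoints' difference, ∂[p,q] = q − p. For instance
  ∂AM = M − A.
As a 9×27 matrix over Z this has rank 8, with invariant factors (1,1,1,1,1,1,1,1).

Boundary ∂_2: C_2 → C_1 sends each 2-simplex [p,q,r] to [q,r] − [p,r] + [p,q]. For instance
  ∂DGL = GL − DL + DG,
  ∂DFL = FL − DL + DF.
The resulting 27×18 matrix has rank 18, and its Smith normal form has invariant factors (1,1,1,1,1,1,1,1,1,1,1,1,1,1,1,1,1,2).

Now H_k = ker ∂_k / im ∂_{k+1}, so:

  H_0: rank C_0 − rank ∂_1 = 9 − 8 = 1, and the invariant factors of ∂_1 are all 1, so H_0 = Z.
  H_1: rank ker ∂_1 − rank ∂_2 = (27 − 8) − 18 = 1, and ∂_2 has invariant factor 2 > 1, so H_1 = Z ⊕ Z/2Z.
  H_2: rank ker ∂_2 − rank ∂_3 = (18 − 18) − 0 = 0, and there is no ∂_3, so H_2 = 0.

(K is a triangulation of the Klein bottle.)

H_0 ≅ Z,  H_1 ≅ Z ⊕ Z/2Z,  H_2 = 0.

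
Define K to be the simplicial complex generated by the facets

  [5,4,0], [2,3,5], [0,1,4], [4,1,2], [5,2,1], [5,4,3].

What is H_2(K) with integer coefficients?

Fix the vertex order 0 < 1 < 2 < 3 < 4 < 5 and write every simplex with vertices in increasing order. Then dim K = 2 and the simplices of K are:

  0-simplices (6): [0], [1], [2], [3], [4], [5]
  1-simplices (12): [0,1], [0,4], [0,5], [1,2], [1,4], [1,5], [2,3], [2,4], [2,5], [3,4], [3,5], [4,5]
  2-simplices (6): [0,1,4], [0,4,5], [1,2,4], [1,2,5], [2,3,5], [3,4,5]

giving chain groups C_0 ≅ Z^6, C_1 ≅ Z^12, C_2 ≅ Z^6.

The boundary map ∂_1: C_1 → C_0 sends each edge [p,q] (with p < q) to q − p.
This gives a 6×12 integer matrix of rank 5; reducing to Smith normal form yields diagonal entries (1,1,1,1,1).

The boundary map ∂_2: C_2 → C_1 sends each 2-simplex [p,q,r] to [q,r] − [p,r] + [p,q]. For instance
  ∂[0,4,5] = [4,5] − [0,5] + [0,4],
  ∂[0,1,4] = [1,4] − [0,4] + [0,1].
The 12×6 boundary matrix has rank 6 and Smith normal form diag(1,1,1,1,1,1).

Reading off H_k = ker ∂_k / im ∂_{k+1}:

  H_2: rank ker ∂_2 − rank ∂_3 = (6 − 6) − 0 = 0, and there is no ∂_3, so H_2 ≅ 0.

H_2 = 0.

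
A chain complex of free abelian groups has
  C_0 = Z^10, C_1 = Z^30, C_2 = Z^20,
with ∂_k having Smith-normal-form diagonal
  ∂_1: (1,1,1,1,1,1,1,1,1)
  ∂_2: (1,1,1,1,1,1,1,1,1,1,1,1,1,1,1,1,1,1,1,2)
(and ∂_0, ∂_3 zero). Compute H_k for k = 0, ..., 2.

H_0: b_0 = 10 − 0 − 9 = 1; torsion from ∂_1 factors > 1: none. So H_0 = Z.
H_1: b_1 = 30 − 9 − 20 = 1; torsion from ∂_2 factors > 1: [2]. So H_1 = Z × Z/2.
H_2: b_2 = 20 − 20 − 0 = 0; torsion from ∂_3 factors > 1: none. So H_2 = 0.

H_0 = Z,  H_1 = Z × Z/2,  H_2 = 0.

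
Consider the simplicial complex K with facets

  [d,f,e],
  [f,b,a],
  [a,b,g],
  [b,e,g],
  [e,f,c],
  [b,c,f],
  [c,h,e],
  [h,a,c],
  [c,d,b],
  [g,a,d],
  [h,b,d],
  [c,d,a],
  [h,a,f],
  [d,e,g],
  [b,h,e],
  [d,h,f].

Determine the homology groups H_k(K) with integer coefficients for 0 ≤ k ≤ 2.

K has 8 vertices, 24 edges, 16 triangles.
rank ∂_0 = 0, rank ∂_1 = 7 ⇒ b_0 = 8 − 0 − 7 = 1; all invariant factors of ∂_1 are 1 so no torsion. So H_0 ≅ Z.
rank ∂_1 = 7, rank ∂_2 = 15 ⇒ b_1 = 24 − 7 − 15 = 2; all invariant factors of ∂_2 are 1 so no torsion. So H_1 ≅ Z^2.
rank ∂_2 = 15, rank ∂_3 = 0 ⇒ b_2 = 16 − 15 − 0 = 1. So H_2 ≅ Z.

H_0 ≅ Z,  H_1 ≅ Z^2,  H_2 ≅ Z.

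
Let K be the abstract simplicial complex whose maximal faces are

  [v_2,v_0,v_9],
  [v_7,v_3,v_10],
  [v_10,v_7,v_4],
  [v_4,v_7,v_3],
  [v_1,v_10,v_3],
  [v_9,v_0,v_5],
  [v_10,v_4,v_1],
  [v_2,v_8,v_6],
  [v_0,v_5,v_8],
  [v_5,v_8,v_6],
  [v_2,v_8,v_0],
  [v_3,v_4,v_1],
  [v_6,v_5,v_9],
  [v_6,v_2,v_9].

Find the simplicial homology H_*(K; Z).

H_0 ≅ Z^2,  H_1 = 0,  H_2 ≅ Z^2.

We work with the vertex ordering v_0 < v_1 < v_2 < v_3 < v_4 < v_5 < v_6 < v_7 < v_8 < v_9 < v_10. The simplices of K, each written with vertices in increasing order, are:

  0-simplices (11): [v_0], [v_1], [v_2], [v_3], [v_4], [v_5], [v_6], [v_7], [v_8], [v_9], [v_10]
  1-simplices (21): (21 of them)
  2-simplices (14): (14 of them)

so the chain groups are C_0 ≅ Z^11, C_1 ≅ Z^21, C_2 ≅ Z^14.

The boundary map ∂_1: C_1 → C_0 sends each edge [p,q] (with p < q) to q − p.
As a 11×21 matrix over Z this has rank 9, with invariant factors (1,1,1,1,1,1,1,1,1).

∂_2: C_2 → C_1 maps a triangle to the signed sum of its edges. For instance
  ∂[v_3,v_7,v_10] = [v_7,v_10] − [v_3,v_10] + [v_3,v_7],
  ∂[v_1,v_4,v_10] = [v_4,v_10] − [v_1,v_10] + [v_1,v_4].
As a 21×14 matrix over Z this has rank 12, with invariant factors (1,1,1,1,1,1,1,1,1,1,1,1).

From H_k ≅ ker(∂_k) / im(∂_{k+1}) we obtain:

  H_0: rank C_0 − rank ∂_1 = 11 − 9 = 2, and the invariant factors of ∂_1 are all 1, so H_0 ≅ Z^2.
  H_1: rank ker ∂_1 − rank ∂_2 = (21 − 9) − 12 = 0, and the invariant factors of ∂_2 are all 1, so H_1 ≅ 0.
  H_2: rank ker ∂_2 − rank ∂_3 = (14 − 12) − 0 = 2, and there is no ∂_3, so H_2 ≅ Z^2.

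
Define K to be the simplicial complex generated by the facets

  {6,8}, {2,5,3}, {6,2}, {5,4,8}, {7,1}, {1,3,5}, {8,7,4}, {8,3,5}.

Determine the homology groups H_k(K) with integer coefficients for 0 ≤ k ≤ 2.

Fix the vertex order 1 < 2 < 3 < 4 < 5 < 6 < 7 < 8 and write every simplex with vertices in increasing order. Then dim K = 2 and the simplices of K are:

  0-simplices (8): [1], [2], [3], [4], [5], [6], [7], [8]
  1-simplices (14): [1,3], [1,5], [1,7], [2,3], [2,5], [2,6], [3,5], [3,8], [4,5], [4,7], [4,8], [5,8], [6,8], [7,8]
  2-simplices (5): [1,3,5], [2,3,5], [3,5,8], [4,5,8], [4,7,8]

Hence C_0 ≅ Z^8, C_1 ≅ Z^14, C_2 ≅ Z^5.

The boundary map ∂_1: C_1 → C_0 is given by ∂[p,q] = [q] − [p]. For instance
  ∂[3,8] = [8] − [3].
The 8×14 boundary matrix has rank 7 and Smith normal form diag(1,1,1,1,1,1,1).

∂_2: C_2 → C_1 maps a triangle to the signed sum of its edges. For instance
  ∂[4,7,8] = [7,8] − [4,8] + [4,7],
  ∂[4,5,8] = [5,8] − [4,8] + [4,5].
This gives a 14×5 integer matrix of rank 5; reducing to Smith normal form yields diagonal entries (1,1,1,1,1).

Now H_k = ker ∂_k / im ∂_{k+1}, so:

  H_0: rank C_0 − rank ∂_1 = 8 − 7 = 1, and the invariant factors of ∂_1 are all 1, so H_0 = Z.
  H_1: rank ker ∂_1 − rank ∂_2 = (14 − 7) − 5 = 2, and the invariant factors of ∂_2 are all 1, so H_1 = Z^2.
  H_2: rank ker ∂_2 − rank ∂_3 = (5 − 5) − 0 = 0, and there is no ∂_3, so H_2 = 0.

H_0 ≅ Z,  H_1 ≅ Z^2,  H_2 = 0.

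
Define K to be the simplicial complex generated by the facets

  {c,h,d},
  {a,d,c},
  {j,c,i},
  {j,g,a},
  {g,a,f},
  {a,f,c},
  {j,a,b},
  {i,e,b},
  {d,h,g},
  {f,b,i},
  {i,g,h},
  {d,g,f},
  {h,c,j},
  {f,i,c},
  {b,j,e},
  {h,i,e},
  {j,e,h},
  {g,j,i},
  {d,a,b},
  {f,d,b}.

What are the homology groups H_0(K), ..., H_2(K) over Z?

H_0 ≅ Z,  H_1 ≅ Z ⊕ Z/2,  H_2 = 0.

Take the total order a < b < c < d < e < f < g < h < i < j on the vertex set. Then K (dimension 2) consists of the simplices:

  0-simplices (10): a, b, c, d, e, f, g, h, i, j
  1-simplices (30): ab, ac, ad, af, ag, aj, bd, be, bf, bi, bj, cd, cf, ch, ci, cj, df, dg, dh, eh, ei, ej, fg, fi, gh, gi, gj, hi, hj, ij
  2-simplices (20): abd, abj, acd, acf, afg, agj, bdf, bei, bej, bfi, cdh, cfi, chj, cij, dfg, dgh, ehi, ehj, ghi, gij

Hence C_0 ≅ Z^10, C_1 ≅ Z^30, C_2 ≅ Z^20.

∂_1: C_1 → C_0 maps an edge to its endpoints' difference, ∂[p,q] = q − p. For instance
  ∂bi = i − b.
This gives a 10×30 integer matrix of rank 9; reducing to Smith normal form yields diagonal entries (1,1,1,1,1,1,1,1,1).

The boundary map ∂_2: C_2 → C_1 sends each 2-simplex [p,q,r] to [q,r] − [p,r] + [p,q]. For instance
  ∂ghi = hi − gi + gh,
  ∂gij = ij − gj + gi.
This gives a 30×20 integer matrix of rank 20; reducing to Smith normal form yields diagonal entries (1,1,1,1,1,1,1,1,1,1,1,1,1,1,1,1,1,1,1,2).

Reading off H_k = ker ∂_k / im ∂_{k+1}:

  H_0: rank C_0 − rank ∂_1 = 10 − 9 = 1, and the invariant factors of ∂_1 are all 1, so H_0 = Z.
  H_1: rank ker ∂_1 − rank ∂_2 = (30 − 9) − 20 = 1, and ∂_2 has invariant factor 2 > 1, so H_1 = Z ⊕ Z/2.
  H_2: rank ker ∂_2 − rank ∂_3 = (20 − 20) − 0 = 0, and there is no ∂_3, so H_2 = 0.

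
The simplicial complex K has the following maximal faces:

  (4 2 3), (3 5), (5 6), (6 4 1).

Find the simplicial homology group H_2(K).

H_2 = 0.

Fix the vertex order 1 < 2 < 3 < 4 < 5 < 6 and write every simplex with vertices in increasing order. Then dim K = 2 and the simplices of K are:

  0-simplices (6): [1], [2], [3], [4], [5], [6]
  1-simplices (8): [1,4], [1,6], [2,3], [2,4], [3,4], [3,5], [4,6], [5,6]
  2-simplices (2): [1,4,6], [2,3,4]

so the chain groups are C_0 ≅ Z^6, C_1 ≅ Z^8, C_2 ≅ Z^2.

∂_1: C_1 → C_0 is given by ∂[p,q] = [q] − [p].
As a 6×8 matrix over Z this has rank 5, with invariant factors (1,1,1,1,1).

Boundary ∂_2: C_2 → C_1 maps a triangle to the signed sum of its edges. For instance
  ∂[1,4,6] = [4,6] − [1,6] + [1,4],
  ∂[2,3,4] = [3,4] − [2,4] + [2,3].
As a 8×2 matrix over Z this has rank 2, with invariant factors (1,1).

Computing H_k = (kernel of ∂_k) / (image of ∂_{k+1}):

  H_2: rank ker ∂_2 − rank ∂_3 = (2 − 2) − 0 = 0, and there is no ∂_3, so H_2 ≅ 0.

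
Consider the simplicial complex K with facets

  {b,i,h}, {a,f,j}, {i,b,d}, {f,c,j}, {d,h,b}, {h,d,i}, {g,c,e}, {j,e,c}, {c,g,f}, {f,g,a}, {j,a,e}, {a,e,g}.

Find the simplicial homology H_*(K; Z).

Take the total order a < b < c < d < e < f < g < h < i < j on the vertex set. Then K (dimension 2) consists of the simplices:

  0-simplices (10): a, b, c, d, e, f, g, h, i, j
  1-simplices (18): ae, af, ag, aj, bd, bh, bi, ce, cf, cg, cj, dh, di, eg, ej, fg, fj, hi
  2-simplices (12): aeg, aej, afg, afj, bdh, bdi, bhi, ceg, cej, cfg, cfj, dhi

Hence C_0 ≅ Z^10, C_1 ≅ Z^18, C_2 ≅ Z^12.

The boundary map ∂_1: C_1 → C_0 sends each edge [p,q] (with p < q) to q − p. For instance
  ∂bi = i − b.
The 10×18 boundary matrix has rank 8 and Smith normal form diag(1,1,1,1,1,1,1,1).

The boundary map ∂_2: C_2 → C_1 maps a triangle to the signed sum of its edges. For instance
  ∂cfj = fj − cj + cf,
  ∂dhi = hi − di + dh.
As a 18×12 matrix over Z this has rank 10, with invariant factors (1,1,1,1,1,1,1,1,1,1).

Computing H_k = (kernel of ∂_k) / (image of ∂_{k+1}):

  H_0: rank C_0 − rank ∂_1 = 10 − 8 = 2, and the invariant factors of ∂_1 are all 1, so H_0 = Z^2.
  H_1: rank ker ∂_1 − rank ∂_2 = (18 − 8) − 10 = 0, and the invariant factors of ∂_2 are all 1, so H_1 = 0.
  H_2: rank ker ∂_2 − rank ∂_3 = (12 − 10) − 0 = 2, and there is no ∂_3, so H_2 = Z^2.

H_0 ≅ Z^2,  H_1 = 0,  H_2 ≅ Z^2.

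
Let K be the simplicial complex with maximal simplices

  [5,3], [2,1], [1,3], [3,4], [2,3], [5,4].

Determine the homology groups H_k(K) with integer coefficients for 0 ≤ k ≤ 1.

We work with the vertex ordering 1 < 2 < 3 < 4 < 5. The simplices of K, each written with vertices in increasing order, are:

  0-simplices (5): [1], [2], [3], [4], [5]
  1-simplices (6): [1,2], [1,3], [2,3], [3,4], [3,5], [4,5]

giving chain groups C_0 ≅ Z^5, C_1 ≅ Z^6.

∂_1: C_1 → C_0 is given by ∂[p,q] = [q] − [p]. For instance
  ∂[3,5] = [5] − [3].
As a 5×6 matrix over Z this has rank 4, with invariant factors (1,1,1,1).

Computing H_k = (kernel of ∂_k) / (image of ∂_{k+1}):

  H_0: rank C_0 − rank ∂_1 = 5 − 4 = 1, and the invariant factors of ∂_1 are all 1, so H_0 ≅ Z.
  H_1: rank ker ∂_1 − rank ∂_2 = (6 − 4) − 0 = 2, and there is no ∂_2, so H_1 ≅ Z^2.

H_0 ≅ Z,  H_1 ≅ Z^2.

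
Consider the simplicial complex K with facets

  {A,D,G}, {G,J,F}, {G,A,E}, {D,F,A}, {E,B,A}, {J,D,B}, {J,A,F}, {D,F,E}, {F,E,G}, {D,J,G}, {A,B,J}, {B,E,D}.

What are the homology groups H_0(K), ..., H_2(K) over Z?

K has 7 vertices, 18 edges, 12 triangles.
rank ∂_0 = 0, rank ∂_1 = 6 ⇒ b_0 = 7 − 0 − 6 = 1; all invariant factors of ∂_1 are 1 so no torsion. So H_0 = Z.
rank ∂_1 = 6, rank ∂_2 = 12 ⇒ b_1 = 18 − 6 − 12 = 0; ∂_2 has invariant factor(s) [2] giving torsion. So H_1 = Z/2.
rank ∂_2 = 12, rank ∂_3 = 0 ⇒ b_2 = 12 − 12 − 0 = 0. So H_2 = 0.

H_0 ≅ Z,  H_1 ≅ Z/2,  H_2 = 0.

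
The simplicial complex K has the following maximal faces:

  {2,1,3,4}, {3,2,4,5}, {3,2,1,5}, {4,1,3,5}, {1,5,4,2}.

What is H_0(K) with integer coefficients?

We work with the vertex ordering 1 < 2 < 3 < 4 < 5. The simplices of K, each written with vertices in increasing order, are:

  0-simplices (5): [1], [2], [3], [4], [5]
  1-simplices (10): [1,2], [1,3], [1,4], [1,5], [2,3], [2,4], [2,5], [3,4], [3,5], [4,5]
  2-simplices (10): [1,2,3], [1,2,4], [1,2,5], [1,3,4], [1,3,5], [1,4,5], [2,3,4], [2,3,5], [2,4,5], [3,4,5]
  3-simplices (5): [1,2,3,4], [1,2,3,5], [1,2,4,5], [1,3,4,5], [2,3,4,5]

giving chain groups C_0 ≅ Z^5, C_1 ≅ Z^10, C_2 ≅ Z^10, C_3 ≅ Z^5.

Boundary ∂_1: C_1 → C_0 sends each edge [p,q] (with p < q) to q − p. For instance
  ∂[3,5] = [5] − [3].
As a 5×10 matrix over Z this has rank 4, with invariant factors (1,1,1,1).

Boundary ∂_2: C_2 → C_1 acts by ∂[p,q,r] = [q,r] − [p,r] + [p,q]. For instance
  ∂[2,3,4] = [3,4] − [2,4] + [2,3],
  ∂[1,2,5] = [2,5] − [1,5] + [1,2].
This gives a 10×10 integer matrix of rank 6; reducing to Smith normal form yields diagonal entries (1,1,1,1,1,1).

The boundary map ∂_3: C_3 → C_2 sends each 3-simplex σ to the alternating sum Σ_i (−1)^i (σ with its i-th vertex removed). For instance
  ∂[1,3,4,5] = [3,4,5] − [1,4,5] + [1,3,5] − [1,3,4],
  ∂[2,3,4,5] = [3,4,5] − [2,4,5] + [2,3,5] − [2,3,4].
The 10×5 boundary matrix has rank 4 and Smith normal form diag(1,1,1,1).

Reading off H_k = ker ∂_k / im ∂_{k+1}:

  H_0: rank C_0 − rank ∂_1 = 5 − 4 = 1, and the invariant factors of ∂_1 are all 1, so H_0 = Z.

H_0 ≅ Z.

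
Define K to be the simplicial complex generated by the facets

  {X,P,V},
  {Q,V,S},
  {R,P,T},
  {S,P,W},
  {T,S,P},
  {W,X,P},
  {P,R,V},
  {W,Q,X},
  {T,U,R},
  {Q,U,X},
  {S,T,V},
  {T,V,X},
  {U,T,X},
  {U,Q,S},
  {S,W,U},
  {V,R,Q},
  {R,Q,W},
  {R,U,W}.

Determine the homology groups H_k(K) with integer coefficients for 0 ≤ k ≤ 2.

Take the total order P < Q < R < S < T < U < V < W < X on the vertex set. Then K (dimension 2) consists of the simplices:

  0-simplices (9): P, Q, R, S, T, U, V, W, X
  1-simplices (27): PR, PS, PT, PV, PW, PX, QR, QS, QU, QV, QW, QX, RT, RU, RV, RW, ST, SU, SV, SW, TU, TV, TX, UW, UX, VX, WX
  2-simplices (18): PRT, PRV, PST, PSW, PVX, PWX, QRV, QRW, QSU, QSV, QUX, QWX, RTU, RUW, STV, SUW, TUX, TVX

Hence C_0 ≅ Z^9, C_1 ≅ Z^27, C_2 ≅ Z^18.

∂_1: C_1 → C_0 sends each edge [p,q] (with p < q) to q − p. For instance
  ∂QW = W − Q.
The 9×27 boundary matrix has rank 8 and Smith normal form diag(1,1,1,1,1,1,1,1).

∂_2: C_2 → C_1 maps a triangle to the signed sum of its edges. For instance
  ∂QSV = SV − QV + QS,
  ∂QRW = RW − QW + QR.
As a 27×18 matrix over Z this has rank 18, with invariant factors (1,1,1,1,1,1,1,1,1,1,1,1,1,1,1,1,1,2).

Now H_k = ker ∂_k / im ∂_{k+1}, so:

  H_0: rank C_0 − rank ∂_1 = 9 − 8 = 1, and the invariant factors of ∂_1 are all 1, so H_0 = Z.
  H_1: rank ker ∂_1 − rank ∂_2 = (27 − 8) − 18 = 1, and ∂_2 has invariant factor 2 > 1, so H_1 = Z × Z/2.
  H_2: rank ker ∂_2 − rank ∂_3 = (18 − 18) − 0 = 0, and there is no ∂_3, so H_2 = 0.

H_0 = Z,  H_1 = Z × Z/2,  H_2 = 0.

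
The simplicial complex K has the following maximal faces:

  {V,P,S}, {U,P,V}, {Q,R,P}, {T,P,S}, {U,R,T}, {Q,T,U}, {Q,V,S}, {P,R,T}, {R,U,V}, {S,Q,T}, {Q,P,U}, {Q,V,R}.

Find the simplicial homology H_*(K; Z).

K has 7 vertices, 18 edges, 12 triangles.
rank ∂_0 = 0, rank ∂_1 = 6 ⇒ b_0 = 7 − 0 − 6 = 1; all invariant factors of ∂_1 are 1 so no torsion. So H_0 ≅ Z.
rank ∂_1 = 6, rank ∂_2 = 12 ⇒ b_1 = 18 − 6 − 12 = 0; ∂_2 has invariant factor(s) [2] giving torsion. So H_1 ≅ Z/2Z.
rank ∂_2 = 12, rank ∂_3 = 0 ⇒ b_2 = 12 − 12 − 0 = 0. So H_2 ≅ 0.

H_0 ≅ Z,  H_1 ≅ Z/2Z,  H_2 = 0.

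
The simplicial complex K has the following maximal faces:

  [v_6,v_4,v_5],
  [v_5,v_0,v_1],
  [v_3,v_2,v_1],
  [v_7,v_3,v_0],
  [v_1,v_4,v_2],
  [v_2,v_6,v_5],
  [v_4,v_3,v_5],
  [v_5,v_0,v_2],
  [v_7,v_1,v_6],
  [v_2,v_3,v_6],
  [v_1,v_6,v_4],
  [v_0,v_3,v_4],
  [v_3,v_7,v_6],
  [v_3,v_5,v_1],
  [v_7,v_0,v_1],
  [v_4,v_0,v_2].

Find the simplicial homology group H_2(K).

Order the vertices as v_0 < v_1 < v_2 < v_3 < v_4 < v_5 < v_6 < v_7. Listing each simplex with vertices in this order, K has dimension 2 with simplices:

  0-simplices (8): [v_0], [v_1], [v_2], [v_3], [v_4], [v_5], [v_6], [v_7]
  1-simplices (24): (24 of them)
  2-simplices (16): (16 of them)

giving chain groups C_0 ≅ Z^8, C_1 ≅ Z^24, C_2 ≅ Z^16.

∂_1: C_1 → C_0 sends each edge [p,q] (with p < q) to q − p.
The resulting 8×24 matrix has rank 7, and its Smith normal form has invariant factors (1,1,1,1,1,1,1).

Boundary ∂_2: C_2 → C_1 maps a triangle to the signed sum of its edges. For instance
  ∂[v_1,v_6,v_7] = [v_6,v_7] − [v_1,v_7] + [v_1,v_6],
  ∂[v_1,v_2,v_4] = [v_2,v_4] − [v_1,v_4] + [v_1,v_2].
As a 24×16 matrix over Z this has rank 15, with invariant factors (1,1,1,1,1,1,1,1,1,1,1,1,1,1,1).

Now H_k = ker ∂_k / im ∂_{k+1}, so:

  H_2: rank ker ∂_2 − rank ∂_3 = (16 − 15) − 0 = 1, and there is no ∂_3, so H_2 ≅ Z.

H_2 ≅ Z.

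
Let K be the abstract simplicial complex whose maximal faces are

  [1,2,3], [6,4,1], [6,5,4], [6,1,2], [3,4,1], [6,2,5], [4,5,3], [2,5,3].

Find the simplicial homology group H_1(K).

H_1 ≅ 0.

Fix the vertex order 1 < 2 < 3 < 4 < 5 < 6 and write every simplex with vertices in increasing order. Then dim K = 2 and the simplices of K are:

  0-simplices (6): [1], [2], [3], [4], [5], [6]
  1-simplices (12): [1,2], [1,3], [1,4], [1,6], [2,3], [2,5], [2,6], [3,4], [3,5], [4,5], [4,6], [5,6]
  2-simplices (8): [1,2,3], [1,2,6], [1,3,4], [1,4,6], [2,3,5], [2,5,6], [3,4,5], [4,5,6]

giving chain groups C_0 ≅ Z^6, C_1 ≅ Z^12, C_2 ≅ Z^8.

The boundary map ∂_1: C_1 → C_0 sends each edge [p,q] (with p < q) to q − p. For instance
  ∂[1,3] = [3] − [1].
The resulting 6×12 matrix has rank 5, and its Smith normal form has invariant factors (1,1,1,1,1).

The boundary map ∂_2: C_2 → C_1 acts by ∂[p,q,r] = [q,r] − [p,r] + [p,q]. For instance
  ∂[1,3,4] = [3,4] − [1,4] + [1,3],
  ∂[1,2,6] = [2,6] − [1,6] + [1,2].
This gives a 12×8 integer matrix of rank 7; reducing to Smith normal form yields diagonal entries (1,1,1,1,1,1,1).

Computing H_k = (kernel of ∂_k) / (image of ∂_{k+1}):

  H_1: rank ker ∂_1 − rank ∂_2 = (12 − 5) − 7 = 0, and the invariant factors of ∂_2 are all 1, so H_1 = 0.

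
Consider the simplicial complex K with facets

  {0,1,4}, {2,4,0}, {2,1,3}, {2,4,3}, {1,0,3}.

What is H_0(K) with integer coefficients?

H_0 = Z.

Order the vertices as 0 < 1 < 2 < 3 < 4. Listing each simplex with vertices in this order, K has dimension 2 with simplices:

  0-simplices (5): [0], [1], [2], [3], [4]
  1-simplices (10): [0,1], [0,2], [0,3], [0,4], [1,2], [1,3], [1,4], [2,3], [2,4], [3,4]
  2-simplices (5): [0,1,3], [0,1,4], [0,2,4], [1,2,3], [2,3,4]

giving chain groups C_0 ≅ Z^5, C_1 ≅ Z^10, C_2 ≅ Z^5.

∂_1: C_1 → C_0 maps an edge to its endpoints' difference, ∂[p,q] = q − p. For instance
  ∂[3,4] = [4] − [3].
The resulting 5×10 matrix has rank 4, and its Smith normal form has invariant factors (1,1,1,1).

The boundary map ∂_2: C_2 → C_1 maps a triangle to the signed sum of its edges. For instance
  ∂[2,3,4] = [3,4] − [2,4] + [2,3],
  ∂[1,2,3] = [2,3] − [1,3] + [1,2].
This gives a 10×5 integer matrix of rank 5; reducing to Smith normal form yields diagonal entries (1,1,1,1,1).

Computing H_k = (kernel of ∂_k) / (image of ∂_{k+1}):

  H_0: rank C_0 − rank ∂_1 = 5 − 4 = 1, and the invariant factors of ∂_1 are all 1, so H_0 ≅ Z.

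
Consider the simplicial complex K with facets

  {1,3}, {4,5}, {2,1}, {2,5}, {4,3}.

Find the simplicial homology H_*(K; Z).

H_0 ≅ Z,  H_1 ≅ Z.

We work with the vertex ordering 1 < 2 < 3 < 4 < 5. The simplices of K, each written with vertices in increasing order, are:

  0-simplices (5): [1], [2], [3], [4], [5]
  1-simplices (5): [1,2], [1,3], [2,5], [3,4], [4,5]

Hence C_0 ≅ Z^5, C_1 ≅ Z^5.

The boundary map ∂_1: C_1 → C_0 maps an edge to its endpoints' difference, ∂[p,q] = q − p. For instance
  ∂[4,5] = [5] − [4].
As a 5×5 matrix over Z this has rank 4, with invariant factors (1,1,1,1).

Now H_k = ker ∂_k / im ∂_{k+1}, so:

  H_0: rank C_0 − rank ∂_1 = 5 − 4 = 1, and the invariant factors of ∂_1 are all 1, so H_0 = Z.
  H_1: rank ker ∂_1 − rank ∂_2 = (5 − 4) − 0 = 1, and there is no ∂_2, so H_1 = Z.

(K is a triangulation of the circle S^1.)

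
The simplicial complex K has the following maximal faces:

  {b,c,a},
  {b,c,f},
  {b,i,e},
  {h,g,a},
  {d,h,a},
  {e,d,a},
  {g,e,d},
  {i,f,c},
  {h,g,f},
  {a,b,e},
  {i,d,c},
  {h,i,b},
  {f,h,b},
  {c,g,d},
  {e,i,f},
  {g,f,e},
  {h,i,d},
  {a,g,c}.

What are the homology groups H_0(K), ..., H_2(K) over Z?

H_0 ≅ Z,  H_1 ≅ Z ⊕ Z_2,  H_2 = 0.

Take the total order a < b < c < d < e < f < g < h < i on the vertex set. Then K (dimension 2) consists of the simplices:

  0-simplices (9): a, b, c, d, e, f, g, h, i
  1-simplices (27): ab, ac, ad, ae, ag, ah, bc, be, bf, bh, bi, cd, cf, cg, ci, de, dg, dh, di, ef, eg, ei, fg, fh, fi, gh, hi
  2-simplices (18): abc, abe, acg, ade, adh, agh, bcf, bei, bfh, bhi, cdg, cdi, cfi, deg, dhi, efg, efi, fgh

giving chain groups C_0 ≅ Z^9, C_1 ≅ Z^27, C_2 ≅ Z^18.

The boundary map ∂_1: C_1 → C_0 sends each edge [p,q] (with p < q) to q − p. For instance
  ∂gh = h − g.
The 9×27 boundary matrix has rank 8 and Smith normal form diag(1,1,1,1,1,1,1,1).

The boundary map ∂_2: C_2 → C_1 acts by ∂[p,q,r] = [q,r] − [p,r] + [p,q]. For instance
  ∂dhi = hi − di + dh,
  ∂bei = ei − bi + be.
As a 27×18 matrix over Z this has rank 18, with invariant factors (1,1,1,1,1,1,1,1,1,1,1,1,1,1,1,1,1,2).

Now H_k = ker ∂_k / im ∂_{k+1}, so:

  H_0: rank C_0 − rank ∂_1 = 9 − 8 = 1, and the invariant factors of ∂_1 are all 1, so H_0 ≅ Z.
  H_1: rank ker ∂_1 − rank ∂_2 = (27 − 8) − 18 = 1, and ∂_2 has invariant factor 2 > 1, so H_1 ≅ Z ⊕ Z_2.
  H_2: rank ker ∂_2 − rank ∂_3 = (18 − 18) − 0 = 0, and there is no ∂_3, so H_2 ≅ 0.

As a check, the Euler characteristic is 9 − 27 + 18 = 0, which agrees with 1 − 1 + 0 = 0.
(K is a triangulation of the Klein bottle.)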